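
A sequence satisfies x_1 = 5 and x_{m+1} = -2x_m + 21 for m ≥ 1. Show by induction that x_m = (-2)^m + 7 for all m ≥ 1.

Base case: x_1 = 5, and (-2)^1 + 7 = -2 + 7 = 5.
Assume x_j = (-2)^j + 7 for some j ≥ 1.
Then x_{j+1} = -2x_j + 21 = -2·((-2)^j + 7) + 21 = -2·(-2)^j − 14 + 21 = (-2)^{j+1} + 7.
So the formula holds for j+1, and by induction x_m = (-2)^m + 7 for all m ≥ 1.

x_m = (-2)^m + 7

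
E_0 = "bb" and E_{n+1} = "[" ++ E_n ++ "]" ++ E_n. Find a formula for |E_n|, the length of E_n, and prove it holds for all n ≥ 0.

Claim: |E_n| = 2^{n+2} − 2.

Base case: |E_0| = 2, and 2^{0+2} − 2 = 2.
Assume |E_r| = 2^{r+2} − 2.
Then |E_{r+1}| = 1 + |E_r| + 1 + |E_r| = 2|E_r| + 2 = 2(2^{r+2} − 2) + 2 = 2^{r+3} − 4 + 2 = 2^{r+3} − 2.
This completes the inductive step, so |E_n| = 2^{n+2} − 2 for all n ≥ 0.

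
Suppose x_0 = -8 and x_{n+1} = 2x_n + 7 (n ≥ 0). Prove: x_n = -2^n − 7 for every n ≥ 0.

Base case: x_0 = -8, and -2^0 − 7 = -1 − 7 = -8.
Assume x_m = -2^m − 7 for some m ≥ 0.
Then x_{m+1} = 2x_m + 7 = 2·(-2^m − 7) + 7 = -2^{m+1} − 14 + 7 = -2^{m+1} − 7.
So the formula holds for m+1, and by induction x_n = -2^n − 7 for all n ≥ 0.

x_n = -2^n − 7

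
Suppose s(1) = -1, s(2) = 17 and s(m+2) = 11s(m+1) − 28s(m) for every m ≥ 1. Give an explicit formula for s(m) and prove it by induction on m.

Claim: s(m) = 7^m − 2·4^m.

Base cases: s(1) = -1 and 7^1 − 2·4^1 = -1; s(2) = 17 and 7^2 − 2·4^2 = 17.
Assume s(j) = 7^j − 2·4^j for all 1 ≤ j ≤ r, where r ≥ 2.
Then s(r+1) = 11s(r) − 28s(r−1) = 11·(7^r − 2·4^r) − 28·(7^{r−1} − 2·4^{r−1}) = (11·7 − 28)7^{r−1} − 2·(11·4 − 28)4^{r−1} = 49·7^{r−1} − 32·4^{r−1} = 7^{r+1} − 2·4^{r+1}.
So the formula holds for r+1, and by strong induction s(m) = 7^m − 2·4^m for all m ≥ 1.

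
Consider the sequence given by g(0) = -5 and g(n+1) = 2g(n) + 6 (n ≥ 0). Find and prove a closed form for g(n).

Claim: g(n) = 2^n − 6.

Base case: g(0) = -5, and 2^0 − 6 = 1 − 6 = -5.
Assume g(j) = 2^j − 6 for some j ≥ 0.
Then g(j+1) = 2g(j) + 6 = 2·(2^j − 6) + 6 = 2^{j+1} − 12 + 6 = 2^{j+1} − 6.
So the formula holds for j+1, and by induction g(n) = 2^n − 6 for all n ≥ 0.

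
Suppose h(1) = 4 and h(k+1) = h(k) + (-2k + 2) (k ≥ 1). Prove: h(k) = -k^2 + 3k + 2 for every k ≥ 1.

Base case: h(1) = 4, and -1^2 + 3·1 + 2 = 4.
Assume h(m) = -m^2 + 3m + 2.
Then h(m+1) = h(m) + (-2m + 2) = (-m^2 + 3m + 2) + (-2m + 2) = -m^2 + m + 4,
and -(m+1)^2 + 3·(m+1) + 2 = -m^2 + m + 4.
By induction, h(k) = -k^2 + 3k + 2 for all k ≥ 1.

h(k) = -k^2 + 3k + 2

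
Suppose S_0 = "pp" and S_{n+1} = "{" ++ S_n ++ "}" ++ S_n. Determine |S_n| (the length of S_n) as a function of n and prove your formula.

Claim: |S_n| = 2^{n+2} − 2.

Base case: |S_0| = 2, and 2^{0+2} − 2 = 2.
Assume |S_r| = 2^{r+2} − 2.
Then |S_{r+1}| = 1 + |S_r| + 1 + |S_r| = 2|S_r| + 2 = 2(2^{r+2} − 2) + 2 = 2^{r+3} − 4 + 2 = 2^{r+3} − 2.
Hence |S_n| = 2^{n+2} − 2 for every n ≥ 0, by induction.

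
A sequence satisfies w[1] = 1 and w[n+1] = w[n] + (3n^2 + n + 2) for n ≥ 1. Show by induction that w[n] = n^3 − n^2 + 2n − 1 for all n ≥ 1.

Base case: w[1] = 1, and 1^3 − 1^2 + 2·1 − 1 = 1.
Assume w[r] = r^3 − r^2 + 2r − 1.
Then w[r+1] = w[r] + (3r^2 + r + 2) = (r^3 − r^2 + 2r − 1) + (3r^2 + r + 2) = r^3 + 2r^2 + 3r + 1,
and (r+1)^3 − (r+1)^2 + 2·(r+1) − 1 = r^3 + 2r^2 + 3r + 1.
By induction, w[n] = n^3 − n^2 + 2n − 1 for all n ≥ 1.

w[n] = n^3 − n^2 + 2n − 1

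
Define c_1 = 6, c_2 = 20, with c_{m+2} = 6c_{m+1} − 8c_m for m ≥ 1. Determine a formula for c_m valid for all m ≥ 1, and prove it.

Claim: c_m = 2^m + 4^m.

Base cases: c_1 = 6 and 2^1 + 4^1 = 6; c_2 = 20 and 2^2 + 4^2 = 20.
Assume c_j = 2^j + 4^j for all 1 ≤ j ≤ r, where r ≥ 2.
Then c_{r+1} = 6c_r − 8c_{r−1} = 6·(2^r + 4^r) − 8·(2^{r−1} + 4^{r−1}) = (6·2 − 8)2^{r−1} + (6·4 − 8)4^{r−1} = 4·2^{r−1} + 16·4^{r−1} = 2^{r+1} + 4^{r+1}.
This completes the inductive step, so c_m = 2^m + 4^m for all m ≥ 1.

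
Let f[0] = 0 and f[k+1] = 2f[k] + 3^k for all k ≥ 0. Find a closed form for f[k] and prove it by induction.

Claim: f[k] = -2^k + 3^k.

Base case: f[0] = 0, and -2^0 + 3^0 = -1 + 1 = 0.
Assume f[m] = -2^m + 3^m for some m ≥ 0.
Then f[m+1] = 2f[m] + 3^m = 2·(-2^m + 3^m) + 3^m = -2^{m+1} + 2·3^m + 3^m = -2^{m+1} + 3·3^m = -2^{m+1} + 3^{m+1}.
By induction, f[k] = -2^k + 3^k for all k ≥ 0.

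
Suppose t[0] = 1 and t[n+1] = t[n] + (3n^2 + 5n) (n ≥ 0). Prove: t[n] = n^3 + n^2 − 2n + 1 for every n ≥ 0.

Base case: t[0] = 1, and 0^3 + 0^2 − 2·0 + 1 = 1.
Assume t[k] = k^3 + k^2 − 2k + 1.
Then t[k+1] = t[k] + (3k^2 + 5k) = (k^3 + k^2 − 2k + 1) + (3k^2 + 5k) = k^3 + 4k^2 + 3k + 1,
and (k+1)^3 + (k+1)^2 − 2·(k+1) + 1 = k^3 + 4k^2 + 3k + 1.
This completes the inductive step, so t[n] = n^3 + n^2 − 2n + 1 for all n ≥ 0.

t[n] = n^3 + n^2 − 2n + 1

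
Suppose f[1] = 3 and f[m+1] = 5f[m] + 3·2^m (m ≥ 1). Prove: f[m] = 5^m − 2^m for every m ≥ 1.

Base case: f[1] = 3, and 5^1 − 2^1 = 5 − 2 = 3.
Assume f[k] = 5^k − 2^k for some k ≥ 1.
Then f[k+1] = 5f[k] + 3·2^k = 5·(5^k − 2^k) + 3·2^k = 5^{k+1} − 5·2^k + 3·2^k = 5^{k+1} − 2·2^k = 5^{k+1} − 2^{k+1}.
This completes the inductive step, so f[m] = 5^m − 2^m for all m ≥ 1.

f[m] = 5^m − 2^m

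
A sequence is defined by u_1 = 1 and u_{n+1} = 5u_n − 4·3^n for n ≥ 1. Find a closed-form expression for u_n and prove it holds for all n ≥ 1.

Claim: u_n = -5^n + 2·3^n.

Base case: u_1 = 1, and -5^1 + 2·3^1 = -5 + 6 = 1.
Assume u_k = -5^k + 2·3^k for some k ≥ 1.
Then u_{k+1} = 5u_k − 4·3^k = 5·(-5^k + 2·3^k) − 4·3^k = -5^{k+1} + 10·3^k − 4·3^k = -5^{k+1} + 6·3^k = -5^{k+1} + 2·3^{k+1}.
By induction, u_n = -5^n + 2·3^n for all n ≥ 1.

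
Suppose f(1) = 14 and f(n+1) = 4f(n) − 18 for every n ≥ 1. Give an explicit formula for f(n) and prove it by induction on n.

Claim: f(n) = 2·4^n + 6.

Base case: f(1) = 14, and 2·4^1 + 6 = 8 + 6 = 14.
Assume f(k) = 2·4^k + 6 for some k ≥ 1.
Then f(k+1) = 4f(k) − 18 = 4·(2·4^k + 6) − 18 = 8·4^k + 24 − 18 = 2·4^{k+1} + 6.
So the formula holds for k+1, and by induction f(n) = 2·4^n + 6 for all n ≥ 1.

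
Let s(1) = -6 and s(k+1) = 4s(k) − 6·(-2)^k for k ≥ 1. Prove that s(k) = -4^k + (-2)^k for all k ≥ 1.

Base case: s(1) = -6, and -4^1 + (-2)^1 = -4 − 2 = -6.
Assume s(m) = -4^m + (-2)^m for some m ≥ 1.
Then s(m+1) = 4s(m) − 6·(-2)^m = 4·(-4^m + (-2)^m) − 6·(-2)^m = -4^{m+1} + 4·(-2)^m − 6·(-2)^m = -4^{m+1} − 2·(-2)^m = -4^{m+1} + (-2)^{m+1}.
Hence s(k) = -4^k + (-2)^k for every k ≥ 1, by induction.

s(k) = -4^k + (-2)^k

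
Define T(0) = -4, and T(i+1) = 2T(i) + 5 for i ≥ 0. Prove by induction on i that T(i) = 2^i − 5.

Base case: T(0) = -4, and 2^0 − 5 = 1 − 5 = -4.
Assume T(m) = 2^m − 5 for some m ≥ 0.
Then T(m+1) = 2T(m) + 5 = 2·(2^m − 5) + 5 = 2^{m+1} − 10 + 5 = 2^{m+1} − 5.
Hence T(i) = 2^i − 5 for every i ≥ 0, by induction.

T(i) = 2^i − 5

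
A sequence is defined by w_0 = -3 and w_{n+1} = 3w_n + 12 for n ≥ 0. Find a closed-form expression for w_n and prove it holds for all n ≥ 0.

Claim: w_n = 3^{n+1} − 6.

Base case: w_0 = -3, and 3^{0+1} − 6 = 3 − 6 = -3.
Assume w_k = 3^{k+1} − 6 for some k ≥ 0.
Then w_{k+1} = 3w_k + 12 = 3·(3^{k+1} − 6) + 12 = 3^{k+2} − 18 + 12 = 3^{k+2} − 6.
Hence w_n = 3^{n+1} − 6 for every n ≥ 0, by induction.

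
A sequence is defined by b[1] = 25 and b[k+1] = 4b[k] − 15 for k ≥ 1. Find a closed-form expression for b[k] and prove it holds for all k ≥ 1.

Claim: b[k] = 5·4^k + 5.

Base case: b[1] = 25, and 5·4^1 + 5 = 20 + 5 = 25.
Assume b[j] = 5·4^j + 5 for some j ≥ 1.
Then b[j+1] = 4b[j] − 15 = 4·(5·4^j + 5) − 15 = 20·4^j + 20 − 15 = 5·4^{j+1} + 5.
So the formula holds for j+1, and by induction b[k] = 5·4^k + 5 for all k ≥ 1.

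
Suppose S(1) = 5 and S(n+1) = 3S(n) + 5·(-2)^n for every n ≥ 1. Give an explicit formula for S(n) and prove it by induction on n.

Claim: S(n) = 3^n − (-2)^n.

Base case: S(1) = 5, and 3^1 − (-2)^1 = 3 + 2 = 5.
Assume S(j) = 3^j − (-2)^j for some j ≥ 1.
Then S(j+1) = 3S(j) + 5·(-2)^j = 3·(3^j − (-2)^j) + 5·(-2)^j = 3^{j+1} − 3·(-2)^j + 5·(-2)^j = 3^{j+1} + 2·(-2)^j = 3^{j+1} − (-2)^{j+1}.
So the formula holds for j+1, and by induction S(n) = 3^n − (-2)^n for all n ≥ 1.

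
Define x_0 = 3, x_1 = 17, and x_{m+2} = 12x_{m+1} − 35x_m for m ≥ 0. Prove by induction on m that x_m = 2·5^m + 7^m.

Base cases: x_0 = 3 and 2·5^0 + 7^0 = 3; x_1 = 17 and 2·5^1 + 7^1 = 17.
Assume x_j = 2·5^j + 7^j for all 0 ≤ j ≤ k, where k ≥ 1.
Then x_{k+1} = 12x_k − 35x_{k−1} = 12·(2·5^k + 7^k) − 35·(2·5^{k−1} + 7^{k−1}) = 2·(12·5 − 35)5^{k−1} + (12·7 − 35)7^{k−1} = 50·5^{k−1} + 49·7^{k−1} = 2·5^{k+1} + 7^{k+1}.
By strong induction, x_m = 2·5^m + 7^m for all m ≥ 0.

x_m = 2·5^m + 7^m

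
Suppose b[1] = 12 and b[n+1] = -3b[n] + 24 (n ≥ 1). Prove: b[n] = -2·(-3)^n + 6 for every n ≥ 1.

Base case: b[1] = 12, and -2·(-3)^1 + 6 = 6 + 6 = 12.
Assume b[r] = -2·(-3)^r + 6 for some r ≥ 1.
Then b[r+1] = -3b[r] + 24 = -3·(-2·(-3)^r + 6) + 24 = 6·(-3)^r − 18 + 24 = -2·(-3)^{r+1} + 6.
By induction, b[n] = -2·(-3)^n + 6 for all n ≥ 1.

b[n] = -2·(-3)^n + 6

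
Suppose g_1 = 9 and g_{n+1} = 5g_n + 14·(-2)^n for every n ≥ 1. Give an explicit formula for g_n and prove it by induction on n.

Claim: g_n = 5^n − 2·(-2)^n.

Base case: g_1 = 9, and 5^1 − 2·(-2)^1 = 5 + 4 = 9.
Assume g_m = 5^m − 2·(-2)^m for some m ≥ 1.
Then g_{m+1} = 5g_m + 14·(-2)^m = 5·(5^m − 2·(-2)^m) + 14·(-2)^m = 5^{m+1} − 10·(-2)^m + 14·(-2)^m = 5^{m+1} + 4·(-2)^m = 5^{m+1} − 2·(-2)^{m+1}.
By induction, g_n = 5^n − 2·(-2)^n for all n ≥ 1.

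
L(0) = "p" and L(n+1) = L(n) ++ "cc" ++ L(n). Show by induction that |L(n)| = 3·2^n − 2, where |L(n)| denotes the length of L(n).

Base case: |L(0)| = 1, and 3·2^0 − 2 = 1.
Assume |L(j)| = 3·2^j − 2.
Then |L(j+1)| = |L(j)| + 2 + |L(j)| = 2|L(j)| + 2 = 2(3·2^j − 2) + 2 = 3·2^{j+1} − 4 + 2 = 3·2^{j+1} − 2.
This completes the inductive step, so |L(n)| = 3·2^n − 2 for all n ≥ 0.

|L(n)| = 3·2^n − 2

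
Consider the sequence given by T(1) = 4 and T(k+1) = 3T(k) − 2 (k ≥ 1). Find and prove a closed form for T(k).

Claim: T(k) = 3^k + 1.

Base case: T(1) = 4, and 3^1 + 1 = 3 + 1 = 4.
Assume T(r) = 3^r + 1 for some r ≥ 1.
Then T(r+1) = 3T(r) − 2 = 3·(3^r + 1) − 2 = 3^{r+1} + 3 − 2 = 3^{r+1} + 1.
So the formula holds for r+1, and by induction T(k) = 3^k + 1 for all k ≥ 1.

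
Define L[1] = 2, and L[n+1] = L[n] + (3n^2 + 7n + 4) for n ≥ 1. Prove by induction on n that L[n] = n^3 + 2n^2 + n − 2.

Base case: L[1] = 2, and 1^3 + 2·1^2 + 1 − 2 = 2.
Assume L[j] = j^3 + 2j^2 + j − 2.
Then L[j+1] = L[j] + (3j^2 + 7j + 4) = (j^3 + 2j^2 + j − 2) + (3j^2 + 7j + 4) = j^3 + 5j^2 + 8j + 2,
and (j+1)^3 + 2·(j+1)^2 + (j+1) − 2 = j^3 + 5j^2 + 8j + 2.
Hence L[n] = n^3 + 2n^2 + n − 2 for every n ≥ 1, by induction.

L[n] = n^3 + 2n^2 + n − 2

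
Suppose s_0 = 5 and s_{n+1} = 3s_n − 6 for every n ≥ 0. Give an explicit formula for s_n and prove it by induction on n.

Claim: s_n = 2·3^n + 3.

Base case: s_0 = 5, and 2·3^0 + 3 = 2 + 3 = 5.
Assume s_k = 2·3^k + 3 for some k ≥ 0.
Then s_{k+1} = 3s_k − 6 = 3·(2·3^k + 3) − 6 = 6·3^k + 9 − 6 = 2·3^{k+1} + 3.
By induction, s_n = 2·3^n + 3 for all n ≥ 0.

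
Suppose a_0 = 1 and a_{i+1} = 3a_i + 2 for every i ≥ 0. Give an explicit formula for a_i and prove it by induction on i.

Claim: a_i = 2·3^i − 1.

Base case: a_0 = 1, and 2·3^0 − 1 = 2 − 1 = 1.
Assume a_r = 2·3^r − 1 for some r ≥ 0.
Then a_{r+1} = 3a_r + 2 = 3·(2·3^r − 1) + 2 = 6·3^r − 3 + 2 = 2·3^{r+1} − 1.
This completes the inductive step, so a_i = 2·3^i − 1 for all i ≥ 0.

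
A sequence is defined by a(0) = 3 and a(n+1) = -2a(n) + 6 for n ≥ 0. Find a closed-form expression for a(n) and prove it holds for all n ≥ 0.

Claim: a(n) = (-2)^n + 2.

Base case: a(0) = 3, and (-2)^0 + 2 = 1 + 2 = 3.
Assume a(m) = (-2)^m + 2 for some m ≥ 0.
Then a(m+1) = -2a(m) + 6 = -2·((-2)^m + 2) + 6 = -2·(-2)^m − 4 + 6 = (-2)^{m+1} + 2.
Hence a(n) = (-2)^n + 2 for every n ≥ 0, by induction.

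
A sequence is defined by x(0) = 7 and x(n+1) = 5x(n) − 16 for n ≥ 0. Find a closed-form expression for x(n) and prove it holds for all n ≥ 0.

Claim: x(n) = 3·5^n + 4.

Base case: x(0) = 7, and 3·5^0 + 4 = 3 + 4 = 7.
Assume x(r) = 3·5^r + 4 for some r ≥ 0.
Then x(r+1) = 5x(r) − 16 = 5·(3·5^r + 4) − 16 = 15·5^r + 20 − 16 = 3·5^{r+1} + 4.
So the formula holds for r+1, and by induction x(n) = 3·5^n + 4 for all n ≥ 0.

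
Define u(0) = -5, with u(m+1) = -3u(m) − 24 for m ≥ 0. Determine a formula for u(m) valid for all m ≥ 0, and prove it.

Claim: u(m) = (-3)^m − 6.

Base case: u(0) = -5, and (-3)^0 − 6 = 1 − 6 = -5.
Assume u(j) = (-3)^j − 6 for some j ≥ 0.
Then u(j+1) = -3u(j) − 24 = -3·((-3)^j − 6) − 24 = -3·(-3)^j + 18 − 24 = (-3)^{j+1} − 6.
So the formula holds for j+1, and by induction u(m) = (-3)^m − 6 for all m ≥ 0.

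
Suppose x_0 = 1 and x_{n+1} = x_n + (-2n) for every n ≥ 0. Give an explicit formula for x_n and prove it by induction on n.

Claim: x_n = -n^2 + n + 1.

Base case: x_0 = 1, and -0^2 + 0 + 1 = 1.
Assume x_r = -r^2 + r + 1.
Then x_{r+1} = x_r + (-2r) = (-r^2 + r + 1) + (-2r) = -r^2 − r + 1,
and -(r+1)^2 + (r+1) + 1 = -r^2 − r + 1.
By induction, x_n = -n^2 + n + 1 for all n ≥ 0.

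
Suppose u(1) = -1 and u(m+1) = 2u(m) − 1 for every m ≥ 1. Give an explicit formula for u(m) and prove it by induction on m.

Claim: u(m) = -2^m + 1.

Base case: u(1) = -1, and -2^1 + 1 = -2 + 1 = -1.
Assume u(r) = -2^r + 1 for some r ≥ 1.
Then u(r+1) = 2u(r) − 1 = 2·(-2^r + 1) − 1 = -2^{r+1} + 2 − 1 = -2^{r+1} + 1.
By induction, u(m) = -2^m + 1 for all m ≥ 1.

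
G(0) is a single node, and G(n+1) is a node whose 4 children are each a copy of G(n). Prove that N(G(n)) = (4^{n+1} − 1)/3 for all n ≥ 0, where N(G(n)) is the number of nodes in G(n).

Base case: N(G(0)) = 1, and (4^{0+1} − 1)/3 = 1.
Assume N(G(j)) = (4^{j+1} − 1)/3.
Then N(G(j+1)) = 1 + 4N(G(j)) = 1 + 4·(4^{j+1} − 1)/3 = 1 + (4^{j+2} − 4)/3 = (3 + 4^{j+2} − 4)/3 = (4^{j+2} − 1)/3.
Hence N(G(n)) = (4^{n+1} − 1)/3 for every n ≥ 0, by induction.

N(G(n)) = (4^{n+1} − 1)/3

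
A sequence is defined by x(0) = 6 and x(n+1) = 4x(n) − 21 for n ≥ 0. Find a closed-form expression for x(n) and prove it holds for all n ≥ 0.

Claim: x(n) = -4^n + 7.

Base case: x(0) = 6, and -4^0 + 7 = -1 + 7 = 6.
Assume x(k) = -4^k + 7 for some k ≥ 0.
Then x(k+1) = 4x(k) − 21 = 4·(-4^k + 7) − 21 = -4^{k+1} + 28 − 21 = -4^{k+1} + 7.
This completes the inductive step, so x(n) = -4^n + 7 for all n ≥ 0.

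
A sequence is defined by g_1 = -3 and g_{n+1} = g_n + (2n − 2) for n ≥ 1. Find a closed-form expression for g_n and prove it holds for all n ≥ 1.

Claim: g_n = n^2 − 3n − 1.

Base case: g_1 = -3, and 1^2 − 3·1 − 1 = -3.
Assume g_k = k^2 − 3k − 1.
Then g_{k+1} = g_k + (2k − 2) = (k^2 − 3k − 1) + (2k − 2) = k^2 − k − 3,
and (k+1)^2 − 3·(k+1) − 1 = k^2 − k − 3.
By induction, g_n = n^2 − 3n − 1 for all n ≥ 1.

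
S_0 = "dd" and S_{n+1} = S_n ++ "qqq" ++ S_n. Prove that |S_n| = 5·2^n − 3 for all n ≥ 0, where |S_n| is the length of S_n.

Base case: |S_0| = 2, and 5·2^0 − 3 = 2.
Assume |S_m| = 5·2^m − 3.
Then |S_{m+1}| = |S_m| + 3 + |S_m| = 2|S_m| + 3 = 2(5·2^m − 3) + 3 = 5·2^{m+1} − 6 + 3 = 5·2^{m+1} − 3.
This completes the inductive step, so |S_n| = 5·2^n − 3 for all n ≥ 0.

|S_n| = 5·2^n − 3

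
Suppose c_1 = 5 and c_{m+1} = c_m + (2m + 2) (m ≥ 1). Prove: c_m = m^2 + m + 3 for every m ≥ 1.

Base case: c_1 = 5, and 1^2 + 1 + 3 = 5.
Assume c_k = k^2 + k + 3.
Then c_{k+1} = c_k + (2k + 2) = (k^2 + k + 3) + (2k + 2) = k^2 + 3k + 5,
and (k+1)^2 + (k+1) + 3 = k^2 + 3k + 5.
This completes the inductive step, so c_m = m^2 + m + 3 for all m ≥ 1.

c_m = m^2 + m + 3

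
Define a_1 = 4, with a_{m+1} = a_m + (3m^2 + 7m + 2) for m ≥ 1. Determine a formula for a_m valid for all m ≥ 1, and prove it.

Claim: a_m = m^3 + 2m^2 − m + 2.

Base case: a_1 = 4, and 1^3 + 2·1^2 − 1 + 2 = 4.
Assume a_j = j^3 + 2j^2 − j + 2.
Then a_{j+1} = a_j + (3j^2 + 7j + 2) = (j^3 + 2j^2 − j + 2) + (3j^2 + 7j + 2) = j^3 + 5j^2 + 6j + 4,
and (j+1)^3 + 2·(j+1)^2 − (j+1) + 2 = j^3 + 5j^2 + 6j + 4.
This completes the inductive step, so a_m = m^3 + 2m^2 − m + 2 for all m ≥ 1.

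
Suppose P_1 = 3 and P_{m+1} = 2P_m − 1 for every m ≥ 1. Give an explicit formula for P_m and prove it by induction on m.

Claim: P_m = 2^m + 1.

Base case: P_1 = 3, and 2^1 + 1 = 2 + 1 = 3.
Assume P_j = 2^j + 1 for some j ≥ 1.
Then P_{j+1} = 2P_j − 1 = 2·(2^j + 1) − 1 = 2^{j+1} + 2 − 1 = 2^{j+1} + 1.
So the formula holds for j+1, and by induction P_m = 2^m + 1 for all m ≥ 1.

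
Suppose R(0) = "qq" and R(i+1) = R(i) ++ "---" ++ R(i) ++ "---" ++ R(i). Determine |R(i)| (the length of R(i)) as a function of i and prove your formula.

Claim: |R(i)| = 5·3^i − 3.

Base case: |R(0)| = 2, and 5·3^0 − 3 = 2.
Assume |R(k)| = 5·3^k − 3.
Then |R(k+1)| = 3|R(k)| + 6 = 3(5·3^k − 3) + 6 = 5·3^{k+1} − 9 + 6 = 5·3^{k+1} − 3.
So the formula holds for k+1, and by induction |R(i)| = 5·3^i − 3 for all i ≥ 0.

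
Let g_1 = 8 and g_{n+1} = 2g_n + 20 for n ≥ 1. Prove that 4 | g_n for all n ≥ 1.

Base case: g_1 = 8 = 4·2, so 4 | g_1.
Assume 4 | g_k, so g_k = 4t for some integer t.
Then g_{k+1} = 2g_k + 20 = 2·(4t) + 20 = 4(2t + 5), so 4 | g_{k+1}.
So the property holds for k+1, and by induction 4 | g_n for all n ≥ 1.

4 | g_n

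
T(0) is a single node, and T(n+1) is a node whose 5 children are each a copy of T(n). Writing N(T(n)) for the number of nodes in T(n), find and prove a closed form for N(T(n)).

Claim: N(T(n)) = (5^{n+1} − 1)/4.

Base case: N(T(0)) = 1, and (5^{0+1} − 1)/4 = 1.
Assume N(T(m)) = (5^{m+1} − 1)/4.
Then N(T(m+1)) = 1 + 5N(T(m)) = 1 + 5·(5^{m+1} − 1)/4 = 1 + (5^{m+2} − 5)/4 = (4 + 5^{m+2} − 5)/4 = (5^{m+2} − 1)/4.
Hence N(T(n)) = (5^{n+1} − 1)/4 for every n ≥ 0, by induction.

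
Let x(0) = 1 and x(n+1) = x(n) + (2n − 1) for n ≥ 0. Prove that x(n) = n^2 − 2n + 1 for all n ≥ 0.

Base case: x(0) = 1, and 0^2 − 2·0 + 1 = 1.
Assume x(r) = r^2 − 2r + 1.
Then x(r+1) = x(r) + (2r − 1) = (r^2 − 2r + 1) + (2r − 1) = r^2,
and (r+1)^2 − 2·(r+1) + 1 = r^2.
Hence x(n) = n^2 − 2n + 1 for every n ≥ 0, by induction.

x(n) = n^2 − 2n + 1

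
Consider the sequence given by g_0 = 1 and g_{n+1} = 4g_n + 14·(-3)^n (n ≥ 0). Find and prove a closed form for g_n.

Claim: g_n = 3·4^n − 2·(-3)^n.

Base case: g_0 = 1, and 3·4^0 − 2·(-3)^0 = 3 − 2 = 1.
Assume g_j = 3·4^j − 2·(-3)^j for some j ≥ 0.
Then g_{j+1} = 4g_j + 14·(-3)^j = 4·(3·4^j − 2·(-3)^j) + 14·(-3)^j = 3·4^{j+1} − 8·(-3)^j + 14·(-3)^j = 3·4^{j+1} + 6·(-3)^j = 3·4^{j+1} − 2·(-3)^{j+1}.
This completes the inductive step, so g_n = 3·4^n − 2·(-3)^n for all n ≥ 0.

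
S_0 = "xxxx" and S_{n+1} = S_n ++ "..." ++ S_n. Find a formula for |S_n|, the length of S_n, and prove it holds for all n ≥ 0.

Claim: |S_n| = 7·2^n − 3.

Base case: |S_0| = 4, and 7·2^0 − 3 = 4.
Assume |S_k| = 7·2^k − 3.
Then |S_{k+1}| = |S_k| + 3 + |S_k| = 2|S_k| + 3 = 2(7·2^k − 3) + 3 = 7·2^{k+1} − 6 + 3 = 7·2^{k+1} − 3.
Hence |S_n| = 7·2^n − 3 for every n ≥ 0, by induction.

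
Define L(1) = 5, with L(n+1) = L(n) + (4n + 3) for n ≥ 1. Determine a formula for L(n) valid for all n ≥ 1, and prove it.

Claim: L(n) = 2n^2 + n + 2.

Base case: L(1) = 5, and 2·1^2 + 1 + 2 = 5.
Assume L(m) = 2m^2 + m + 2.
Then L(m+1) = L(m) + (4m + 3) = (2m^2 + m + 2) + (4m + 3) = 2m^2 + 5m + 5,
and 2·(m+1)^2 + (m+1) + 2 = 2m^2 + 5m + 5.
Hence L(n) = 2n^2 + n + 2 for every n ≥ 1, by induction.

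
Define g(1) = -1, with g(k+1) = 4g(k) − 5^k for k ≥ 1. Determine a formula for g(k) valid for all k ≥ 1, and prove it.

Claim: g(k) = 4^k − 5^k.

Base case: g(1) = -1, and 4^1 − 5^1 = 4 − 5 = -1.
Assume g(j) = 4^j − 5^j for some j ≥ 1.
Then g(j+1) = 4g(j) − 5^j = 4·(4^j − 5^j) − 5^j = 4^{j+1} − 4·5^j − 5^j = 4^{j+1} − 5·5^j = 4^{j+1} − 5^{j+1}.
This completes the inductive step, so g(k) = 4^k − 5^k for all k ≥ 1.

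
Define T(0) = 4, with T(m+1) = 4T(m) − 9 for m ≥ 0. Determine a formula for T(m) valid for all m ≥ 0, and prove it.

Claim: T(m) = 4^m + 3.

Base case: T(0) = 4, and 4^0 + 3 = 1 + 3 = 4.
Assume T(r) = 4^r + 3 for some r ≥ 0.
Then T(r+1) = 4T(r) − 9 = 4·(4^r + 3) − 9 = 4^{r+1} + 12 − 9 = 4^{r+1} + 3.
This completes the inductive step, so T(m) = 4^m + 3 for all m ≥ 0.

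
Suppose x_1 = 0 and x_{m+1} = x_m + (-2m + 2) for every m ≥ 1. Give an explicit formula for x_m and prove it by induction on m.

Claim: x_m = -m^2 + 3m − 2.

Base case: x_1 = 0, and -1^2 + 3·1 − 2 = 0.
Assume x_r = -r^2 + 3r − 2.
Then x_{r+1} = x_r + (-2r + 2) = (-r^2 + 3r − 2) + (-2r + 2) = -r^2 + r,
and -(r+1)^2 + 3·(r+1) − 2 = -r^2 + r.
By induction, x_m = -m^2 + 3m − 2 for all m ≥ 1.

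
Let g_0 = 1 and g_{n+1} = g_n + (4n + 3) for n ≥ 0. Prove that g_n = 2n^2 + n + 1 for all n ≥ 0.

Base case: g_0 = 1, and 2·0^2 + 0 + 1 = 1.
Assume g_j = 2j^2 + j + 1.
Then g_{j+1} = g_j + (4j + 3) = (2j^2 + j + 1) + (4j + 3) = 2j^2 + 5j + 4,
and 2·(j+1)^2 + (j+1) + 1 = 2j^2 + 5j + 4.
By induction, g_n = 2n^2 + n + 1 for all n ≥ 0.

g_n = 2n^2 + n + 1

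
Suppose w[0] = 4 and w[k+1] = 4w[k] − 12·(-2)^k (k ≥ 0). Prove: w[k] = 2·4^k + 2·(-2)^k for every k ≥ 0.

Base case: w[0] = 4, and 2·4^0 + 2·(-2)^0 = 2 + 2 = 4.
Assume w[r] = 2·4^r + 2·(-2)^r for some r ≥ 0.
Then w[r+1] = 4w[r] − 12·(-2)^r = 4·(2·4^r + 2·(-2)^r) − 12·(-2)^r = 2·4^{r+1} + 8·(-2)^r − 12·(-2)^r = 2·4^{r+1} − 4·(-2)^r = 2·4^{r+1} + 2·(-2)^{r+1}.
Hence w[k] = 2·4^k + 2·(-2)^k for every k ≥ 0, by induction.

w[k] = 2·4^k + 2·(-2)^k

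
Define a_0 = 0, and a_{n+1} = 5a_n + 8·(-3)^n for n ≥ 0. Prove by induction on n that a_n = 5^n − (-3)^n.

Base case: a_0 = 0, and 5^0 − (-3)^0 = 1 − 1 = 0.
Assume a_j = 5^j − (-3)^j for some j ≥ 0.
Then a_{j+1} = 5a_j + 8·(-3)^j = 5·(5^j − (-3)^j) + 8·(-3)^j = 5^{j+1} − 5·(-3)^j + 8·(-3)^j = 5^{j+1} + 3·(-3)^j = 5^{j+1} − (-3)^{j+1}.
Hence a_n = 5^n − (-3)^n for every n ≥ 0, by induction.

a_n = 5^n − (-3)^n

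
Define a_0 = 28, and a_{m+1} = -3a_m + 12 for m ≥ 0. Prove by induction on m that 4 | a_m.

Base case: a_0 = 28 = 4·7, so 4 | a_0.
Assume 4 | a_k, so a_k = 4t for some integer t.
Then a_{k+1} = -3a_k + 12 = -3·(4t) + 12 = 4(-3t + 3), so 4 | a_{k+1}.
Hence 4 | a_m for every m ≥ 0, by induction.

4 | a_m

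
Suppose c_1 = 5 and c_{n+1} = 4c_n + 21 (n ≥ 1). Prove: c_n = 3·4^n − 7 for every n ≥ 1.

Base case: c_1 = 5, and 3·4^1 − 7 = 12 − 7 = 5.
Assume c_j = 3·4^j − 7 for some j ≥ 1.
Then c_{j+1} = 4c_j + 21 = 4·(3·4^j − 7) + 21 = 12·4^j − 28 + 21 = 3·4^{j+1} − 7.
So the formula holds for j+1, and by induction c_n = 3·4^n − 7 for all n ≥ 1.

c_n = 3·4^n − 7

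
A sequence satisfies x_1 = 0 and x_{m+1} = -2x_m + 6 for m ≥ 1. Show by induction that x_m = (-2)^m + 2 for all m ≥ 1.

Base case: x_1 = 0, and (-2)^1 + 2 = -2 + 2 = 0.
Assume x_k = (-2)^k + 2 for some k ≥ 1.
Then x_{k+1} = -2x_k + 6 = -2·((-2)^k + 2) + 6 = -2·(-2)^k − 4 + 6 = (-2)^{k+1} + 2.
By induction, x_m = (-2)^m + 2 for all m ≥ 1.

x_m = (-2)^m + 2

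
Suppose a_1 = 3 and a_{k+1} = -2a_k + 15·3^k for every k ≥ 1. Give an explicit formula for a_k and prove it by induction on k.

Claim: a_k = 3·(-2)^k + 3·3^k.

Base case: a_1 = 3, and 3·(-2)^1 + 3·3^1 = -6 + 9 = 3.
Assume a_r = 3·(-2)^r + 3·3^r for some r ≥ 1.
Then a_{r+1} = -2a_r + 15·3^r = -2·(3·(-2)^r + 3·3^r) + 15·3^r = 3·(-2)^{r+1} − 6·3^r + 15·3^r = 3·(-2)^{r+1} + 9·3^r = 3·(-2)^{r+1} + 3·3^{r+1}.
So the formula holds for r+1, and by induction a_k = 3·(-2)^k + 3·3^k for all k ≥ 1.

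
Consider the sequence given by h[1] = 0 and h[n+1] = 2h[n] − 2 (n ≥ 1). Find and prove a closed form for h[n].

Claim: h[n] = -2^n + 2.

Base case: h[1] = 0, and -2^1 + 2 = -2 + 2 = 0.
Assume h[j] = -2^j + 2 for some j ≥ 1.
Then h[j+1] = 2h[j] − 2 = 2·(-2^j + 2) − 2 = -2^{j+1} + 4 − 2 = -2^{j+1} + 2.
So the formula holds for j+1, and by induction h[n] = -2^n + 2 for all n ≥ 1.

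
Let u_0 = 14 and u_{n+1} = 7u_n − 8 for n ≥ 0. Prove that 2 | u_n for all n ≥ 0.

Base case: u_0 = 14 = 2·7, so 2 | u_0.
Assume 2 | u_r, so u_r = 2t for some integer t.
Then u_{r+1} = 7u_r − 8 = 7·(2t) − 8 = 2(7t − 4), so 2 | u_{r+1}.
This completes the inductive step, so 2 | u_n for all n ≥ 0.

2 | u_n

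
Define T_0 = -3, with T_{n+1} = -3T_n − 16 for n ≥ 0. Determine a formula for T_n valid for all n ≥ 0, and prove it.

Claim: T_n = (-3)^n − 4.

Base case: T_0 = -3, and (-3)^0 − 4 = 1 − 4 = -3.
Assume T_j = (-3)^j − 4 for some j ≥ 0.
Then T_{j+1} = -3T_j − 16 = -3·((-3)^j − 4) − 16 = -3·(-3)^j + 12 − 16 = (-3)^{j+1} − 4.
Hence T_n = (-3)^n − 4 for every n ≥ 0, by induction.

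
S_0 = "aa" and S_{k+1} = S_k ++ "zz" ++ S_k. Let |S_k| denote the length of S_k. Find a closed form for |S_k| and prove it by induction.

Claim: |S_k| = 2^{k+2} − 2.

Base case: |S_0| = 2, and 2^{0+2} − 2 = 2.
Assume |S_m| = 2^{m+2} − 2.
Then |S_{m+1}| = |S_m| + 2 + |S_m| = 2|S_m| + 2 = 2(2^{m+2} − 2) + 2 = 2^{m+3} − 4 + 2 = 2^{m+3} − 2.
So the formula holds for m+1, and by induction |S_k| = 2^{k+2} − 2 for all k ≥ 0.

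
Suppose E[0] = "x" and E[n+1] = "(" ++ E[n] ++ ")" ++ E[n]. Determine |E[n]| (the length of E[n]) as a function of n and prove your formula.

Claim: |E[n]| = 3·2^n − 2.

Base case: |E[0]| = 1, and 3·2^0 − 2 = 1.
Assume |E[r]| = 3·2^r − 2.
Then |E[r+1]| = 1 + |E[r]| + 1 + |E[r]| = 2|E[r]| + 2 = 2(3·2^r − 2) + 2 = 3·2^{r+1} − 4 + 2 = 3·2^{r+1} − 2.
This completes the inductive step, so |E[n]| = 3·2^n − 2 for all n ≥ 0.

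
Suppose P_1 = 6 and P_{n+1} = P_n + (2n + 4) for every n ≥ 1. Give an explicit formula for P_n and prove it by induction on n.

Claim: P_n = n^2 + 3n + 2.

Base case: P_1 = 6, and 1^2 + 3·1 + 2 = 6.
Assume P_m = m^2 + 3m + 2.
Then P_{m+1} = P_m + (2m + 4) = (m^2 + 3m + 2) + (2m + 4) = m^2 + 5m + 6,
and (m+1)^2 + 3·(m+1) + 2 = m^2 + 5m + 6.
Hence P_n = n^2 + 3n + 2 for every n ≥ 1, by induction.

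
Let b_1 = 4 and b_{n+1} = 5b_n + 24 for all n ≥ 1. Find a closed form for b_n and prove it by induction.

Claim: b_n = 2·5^n − 6.

Base case: b_1 = 4, and 2·5^1 − 6 = 10 − 6 = 4.
Assume b_j = 2·5^j − 6 for some j ≥ 1.
Then b_{j+1} = 5b_j + 24 = 5·(2·5^j − 6) + 24 = 10·5^j − 30 + 24 = 2·5^{j+1} − 6.
Hence b_n = 2·5^n − 6 for every n ≥ 1, by induction.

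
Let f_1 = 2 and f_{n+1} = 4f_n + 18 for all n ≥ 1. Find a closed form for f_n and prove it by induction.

Claim: f_n = 2·4^n − 6.

Base case: f_1 = 2, and 2·4^1 − 6 = 8 − 6 = 2.
Assume f_r = 2·4^r − 6 for some r ≥ 1.
Then f_{r+1} = 4f_r + 18 = 4·(2·4^r − 6) + 18 = 8·4^r − 24 + 18 = 2·4^{r+1} − 6.
So the formula holds for r+1, and by induction f_n = 2·4^n − 6 for all n ≥ 1.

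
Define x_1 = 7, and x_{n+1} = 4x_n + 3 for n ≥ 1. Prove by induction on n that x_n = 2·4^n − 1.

Base case: x_1 = 7, and 2·4^1 − 1 = 8 − 1 = 7.
Assume x_r = 2·4^r − 1 for some r ≥ 1.
Then x_{r+1} = 4x_r + 3 = 4·(2·4^r − 1) + 3 = 8·4^r − 4 + 3 = 2·4^{r+1} − 1.
So the formula holds for r+1, and by induction x_n = 2·4^n − 1 for all n ≥ 1.

x_n = 2·4^n − 1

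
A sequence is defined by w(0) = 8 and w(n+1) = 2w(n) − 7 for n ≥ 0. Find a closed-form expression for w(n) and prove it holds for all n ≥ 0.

Claim: w(n) = 2^n + 7.

Base case: w(0) = 8, and 2^0 + 7 = 1 + 7 = 8.
Assume w(k) = 2^k + 7 for some k ≥ 0.
Then w(k+1) = 2w(k) − 7 = 2·(2^k + 7) − 7 = 2^{k+1} + 14 − 7 = 2^{k+1} + 7.
Hence w(n) = 2^n + 7 for every n ≥ 0, by induction.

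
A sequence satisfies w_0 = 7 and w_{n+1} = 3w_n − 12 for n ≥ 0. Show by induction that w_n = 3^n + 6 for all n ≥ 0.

Base case: w_0 = 7, and 3^0 + 6 = 1 + 6 = 7.
Assume w_m = 3^m + 6 for some m ≥ 0.
Then w_{m+1} = 3w_m − 12 = 3·(3^m + 6) − 12 = 3^{m+1} + 18 − 12 = 3^{m+1} + 6.
This completes the inductive step, so w_n = 3^n + 6 for all n ≥ 0.

w_n = 3^n + 6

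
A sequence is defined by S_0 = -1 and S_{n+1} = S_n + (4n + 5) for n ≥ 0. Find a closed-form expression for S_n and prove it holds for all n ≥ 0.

Claim: S_n = 2n^2 + 3n − 1.

Base case: S_0 = -1, and 2·0^2 + 3·0 − 1 = -1.
Assume S_k = 2k^2 + 3k − 1.
Then S_{k+1} = S_k + (4k + 5) = (2k^2 + 3k − 1) + (4k + 5) = 2k^2 + 7k + 4,
and 2·(k+1)^2 + 3·(k+1) − 1 = 2k^2 + 7k + 4.
By induction, S_n = 2n^2 + 3n − 1 for all n ≥ 0.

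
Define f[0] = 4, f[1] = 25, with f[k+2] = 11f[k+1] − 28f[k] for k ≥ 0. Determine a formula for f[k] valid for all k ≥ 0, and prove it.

Claim: f[k] = 3·7^k + 4^k.

Base cases: f[0] = 4 and 3·7^0 + 4^0 = 4; f[1] = 25 and 3·7^1 + 4^1 = 25.
Assume f[j] = 3·7^j + 4^j for all 0 ≤ j ≤ r, where r ≥ 1.
Then f[r+1] = 11f[r] − 28f[r−1] = 11·(3·7^r + 4^r) − 28·(3·7^{r−1} + 4^{r−1}) = 3·(11·7 − 28)7^{r−1} + (11·4 − 28)4^{r−1} = 147·7^{r−1} + 16·4^{r−1} = 3·7^{r+1} + 4^{r+1}.
Hence f[k] = 3·7^k + 4^k for every k ≥ 0, by strong induction.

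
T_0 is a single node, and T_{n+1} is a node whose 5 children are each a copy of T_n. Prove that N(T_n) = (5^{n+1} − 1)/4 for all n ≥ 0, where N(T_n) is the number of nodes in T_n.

Base case: N(T_0) = 1, and (5^{0+1} − 1)/4 = 1.
Assume N(T_j) = (5^{j+1} − 1)/4.
Then N(T_{j+1}) = 1 + 5N(T_j) = 1 + 5·(5^{j+1} − 1)/4 = 1 + (5^{j+2} − 5)/4 = (4 + 5^{j+2} − 5)/4 = (5^{j+2} − 1)/4.
By induction, N(T_n) = (5^{n+1} − 1)/4 for all n ≥ 0.

N(T_n) = (5^{n+1} − 1)/4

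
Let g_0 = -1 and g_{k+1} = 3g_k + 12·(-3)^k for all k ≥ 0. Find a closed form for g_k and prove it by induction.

Claim: g_k = 3^k − 2·(-3)^k.

Base case: g_0 = -1, and 3^0 − 2·(-3)^0 = 1 − 2 = -1.
Assume g_r = 3^r − 2·(-3)^r for some r ≥ 0.
Then g_{r+1} = 3g_r + 12·(-3)^r = 3·(3^r − 2·(-3)^r) + 12·(-3)^r = 3^{r+1} − 6·(-3)^r + 12·(-3)^r = 3^{r+1} + 6·(-3)^r = 3^{r+1} − 2·(-3)^{r+1}.
So the formula holds for r+1, and by induction g_k = 3^k − 2·(-3)^k for all k ≥ 0.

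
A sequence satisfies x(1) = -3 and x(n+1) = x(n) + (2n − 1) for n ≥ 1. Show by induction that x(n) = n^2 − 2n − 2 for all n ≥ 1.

Base case: x(1) = -3, and 1^2 − 2·1 − 2 = -3.
Assume x(k) = k^2 − 2k − 2.
Then x(k+1) = x(k) + (2k − 1) = (k^2 − 2k − 2) + (2k − 1) = k^2 − 3,
and (k+1)^2 − 2·(k+1) − 2 = k^2 − 3.
By induction, x(n) = n^2 − 2n − 2 for all n ≥ 1.

x(n) = n^2 − 2n − 2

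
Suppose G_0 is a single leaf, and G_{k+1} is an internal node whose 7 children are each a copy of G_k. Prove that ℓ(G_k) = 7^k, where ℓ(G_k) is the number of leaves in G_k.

Base case: ℓ(G_0) = 1, and 7^0 = 1.
Assume ℓ(G_r) = 7^r.
Then ℓ(G_{r+1}) = 7·ℓ(G_r) = 7·7^r = 7^{r+1}.
By induction, ℓ(G_k) = 7^k for all k ≥ 0.

ℓ(G_k) = 7^k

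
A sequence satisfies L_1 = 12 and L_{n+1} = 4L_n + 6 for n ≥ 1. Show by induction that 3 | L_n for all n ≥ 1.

Base case: L_1 = 12 = 3·4, so 3 | L_1.
Assume 3 | L_j, so L_j = 3t for some integer t.
Then L_{j+1} = 4L_j + 6 = 4·(3t) + 6 = 3(4t + 2), so 3 | L_{j+1}.
This completes the inductive step, so 3 | L_n for all n ≥ 1.

3 | L_n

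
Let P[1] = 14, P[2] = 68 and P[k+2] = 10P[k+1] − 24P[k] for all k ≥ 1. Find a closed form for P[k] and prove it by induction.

Claim: P[k] = 2·4^k + 6^k.

Base cases: P[1] = 14 and 2·4^1 + 6^1 = 14; P[2] = 68 and 2·4^2 + 6^2 = 68.
Assume P[j] = 2·4^j + 6^j for all 1 ≤ j ≤ m, where m ≥ 2.
Then P[m+1] = 10P[m] − 24P[m−1] = 10·(2·4^m + 6^m) − 24·(2·4^{m−1} + 6^{m−1}) = 2·(10·4 − 24)4^{m−1} + (10·6 − 24)6^{m−1} = 32·4^{m−1} + 36·6^{m−1} = 2·4^{m+1} + 6^{m+1}.
This completes the inductive step, so P[k] = 2·4^k + 6^k for all k ≥ 1.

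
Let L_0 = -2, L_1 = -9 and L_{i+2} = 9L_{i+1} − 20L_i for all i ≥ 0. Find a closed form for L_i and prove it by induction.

Claim: L_i = -4^i − 5^i.

Base cases: L_0 = -2 and -4^0 − 5^0 = -2; L_1 = -9 and -4^1 − 5^1 = -9.
Assume L_t = -4^t − 5^t for all 0 ≤ t ≤ j, where j ≥ 1.
Then L_{j+1} = 9L_j − 20L_{j−1} = 9·(-4^j − 5^j) − 20·(-4^{j−1} − 5^{j−1}) = -(9·4 − 20)4^{j−1} − (9·5 − 20)5^{j−1} = -16·4^{j−1} − 25·5^{j−1} = -4^{j+1} − 5^{j+1}.
Hence L_i = -4^i − 5^i for every i ≥ 0, by strong induction.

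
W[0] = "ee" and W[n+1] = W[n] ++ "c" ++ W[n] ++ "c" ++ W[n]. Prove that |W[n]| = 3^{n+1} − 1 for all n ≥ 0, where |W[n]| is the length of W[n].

Base case: |W[0]| = 2, and 3^{0+1} − 1 = 2.
Assume |W[k]| = 3^{k+1} − 1.
Then |W[k+1]| = 3|W[k]| + 2 = 3(3^{k+1} − 1) + 2 = 3^{k+2} − 3 + 2 = 3^{k+2} − 1.
This completes the inductive step, so |W[n]| = 3^{n+1} − 1 for all n ≥ 0.

|W[n]| = 3^{n+1} − 1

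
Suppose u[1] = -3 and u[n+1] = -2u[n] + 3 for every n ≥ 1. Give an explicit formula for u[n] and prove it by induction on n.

Claim: u[n] = 2·(-2)^n + 1.

Base case: u[1] = -3, and 2·(-2)^1 + 1 = -4 + 1 = -3.
Assume u[r] = 2·(-2)^r + 1 for some r ≥ 1.
Then u[r+1] = -2u[r] + 3 = -2·(2·(-2)^r + 1) + 3 = -4·(-2)^r − 2 + 3 = 2·(-2)^{r+1} + 1.
So the formula holds for r+1, and by induction u[n] = 2·(-2)^n + 1 for all n ≥ 1.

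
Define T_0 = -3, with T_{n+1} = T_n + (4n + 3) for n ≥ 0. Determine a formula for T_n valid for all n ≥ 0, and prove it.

Claim: T_n = 2n^2 + n − 3.

Base case: T_0 = -3, and 2·0^2 + 0 − 3 = -3.
Assume T_m = 2m^2 + m − 3.
Then T_{m+1} = T_m + (4m + 3) = (2m^2 + m − 3) + (4m + 3) = 2m^2 + 5m,
and 2·(m+1)^2 + (m+1) − 3 = 2m^2 + 5m.
This completes the inductive step, so T_n = 2n^2 + n − 3 for all n ≥ 0.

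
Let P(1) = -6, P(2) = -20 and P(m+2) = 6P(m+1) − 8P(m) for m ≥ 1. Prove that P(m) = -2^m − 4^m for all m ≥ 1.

Base cases: P(1) = -6 and -2^1 − 4^1 = -6; P(2) = -20 and -2^2 − 4^2 = -20.
Assume P(i) = -2^i − 4^i for all 1 ≤ i ≤ j, where j ≥ 2.
Then P(j+1) = 6P(j) − 8P(j−1) = 6·(-2^j − 4^j) − 8·(-2^{j−1} − 4^{j−1}) = -(6·2 − 8)2^{j−1} − (6·4 − 8)4^{j−1} = -4·2^{j−1} − 16·4^{j−1} = -2^{j+1} − 4^{j+1}.
Hence P(m) = -2^m − 4^m for every m ≥ 1, by strong induction.

P(m) = -2^m − 4^m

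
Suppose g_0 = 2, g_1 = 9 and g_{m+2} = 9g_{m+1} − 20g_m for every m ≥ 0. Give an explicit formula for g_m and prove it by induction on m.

Claim: g_m = 4^m + 5^m.

Base cases: g_0 = 2 and 4^0 + 5^0 = 2; g_1 = 9 and 4^1 + 5^1 = 9.
Assume g_j = 4^j + 5^j for all 0 ≤ j ≤ k, where k ≥ 1.
Then g_{k+1} = 9g_k − 20g_{k−1} = 9·(4^k + 5^k) − 20·(4^{k−1} + 5^{k−1}) = (9·4 − 20)4^{k−1} + (9·5 − 20)5^{k−1} = 16·4^{k−1} + 25·5^{k−1} = 4^{k+1} + 5^{k+1}.
Hence g_m = 4^m + 5^m for every m ≥ 0, by strong induction.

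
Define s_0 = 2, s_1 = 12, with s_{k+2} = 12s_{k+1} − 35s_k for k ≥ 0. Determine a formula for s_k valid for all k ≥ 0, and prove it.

Claim: s_k = 7^k + 5^k.

Base cases: s_0 = 2 and 7^0 + 5^0 = 2; s_1 = 12 and 7^1 + 5^1 = 12.
Assume s_j = 7^j + 5^j for all 0 ≤ j ≤ r, where r ≥ 1.
Then s_{r+1} = 12s_r − 35s_{r−1} = 12·(7^r + 5^r) − 35·(7^{r−1} + 5^{r−1}) = (12·7 − 35)7^{r−1} + (12·5 − 35)5^{r−1} = 49·7^{r−1} + 25·5^{r−1} = 7^{r+1} + 5^{r+1}.
This completes the inductive step, so s_k = 7^k + 5^k for all k ≥ 0.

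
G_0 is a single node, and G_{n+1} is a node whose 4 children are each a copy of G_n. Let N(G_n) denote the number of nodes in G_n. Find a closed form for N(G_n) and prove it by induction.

Claim: N(G_n) = (4^{n+1} − 1)/3.

Base case: N(G_0) = 1, and (4^{0+1} − 1)/3 = 1.
Assume N(G_k) = (4^{k+1} − 1)/3.
Then N(G_{k+1}) = 1 + 4N(G_k) = 1 + 4·(4^{k+1} − 1)/3 = 1 + (4^{k+2} − 4)/3 = (3 + 4^{k+2} − 4)/3 = (4^{k+2} − 1)/3.
So the formula holds for k+1, and by induction N(G_n) = (4^{n+1} − 1)/3 for all n ≥ 0.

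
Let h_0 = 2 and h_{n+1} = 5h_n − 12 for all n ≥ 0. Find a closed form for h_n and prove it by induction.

Claim: h_n = -5^n + 3.

Base case: h_0 = 2, and -5^0 + 3 = -1 + 3 = 2.
Assume h_k = -5^k + 3 for some k ≥ 0.
Then h_{k+1} = 5h_k − 12 = 5·(-5^k + 3) − 12 = -5^{k+1} + 15 − 12 = -5^{k+1} + 3.
This completes the inductive step, so h_n = -5^n + 3 for all n ≥ 0.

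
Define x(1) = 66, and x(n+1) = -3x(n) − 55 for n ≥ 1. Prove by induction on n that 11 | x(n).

Base case: x(1) = 66 = 11·6, so 11 | x(1).
Assume 11 | x(m), so x(m) = 11t for some integer t.
Then x(m+1) = -3x(m) − 55 = -3·(11t) − 55 = 11(-3t − 5), so 11 | x(m+1).
This completes the inductive step, so 11 | x(n) for all n ≥ 1.

11 | x(n)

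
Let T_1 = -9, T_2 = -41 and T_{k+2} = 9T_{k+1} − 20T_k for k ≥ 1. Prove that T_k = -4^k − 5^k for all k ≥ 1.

Base cases: T_1 = -9 and -4^1 − 5^1 = -9; T_2 = -41 and -4^2 − 5^2 = -41.
Assume T_i = -4^i − 5^i for all 1 ≤ i ≤ j, where j ≥ 2.
Then T_{j+1} = 9T_j − 20T_{j−1} = 9·(-4^j − 5^j) − 20·(-4^{j−1} − 5^{j−1}) = -(9·4 − 20)4^{j−1} − (9·5 − 20)5^{j−1} = -16·4^{j−1} − 25·5^{j−1} = -4^{j+1} − 5^{j+1}.
Hence T_k = -4^k − 5^k for every k ≥ 1, by strong induction.

T_k = -4^k − 5^k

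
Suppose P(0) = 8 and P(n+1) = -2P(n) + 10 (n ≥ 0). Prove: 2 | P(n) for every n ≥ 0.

Base case: P(0) = 8 = 2·4, so 2 | P(0).
Assume 2 | P(j), so P(j) = 2t for some integer t.
Then P(j+1) = -2P(j) + 10 = -2·(2t) + 10 = 2(-2t + 5), so 2 | P(j+1).
So the property holds for j+1, and by induction 2 | P(n) for all n ≥ 0.

2 | P(n)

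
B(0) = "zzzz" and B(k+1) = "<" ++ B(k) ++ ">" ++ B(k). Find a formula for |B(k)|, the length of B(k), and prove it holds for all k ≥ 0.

Claim: |B(k)| = 6·2^k − 2.

Base case: |B(0)| = 4, and 6·2^0 − 2 = 4.
Assume |B(j)| = 6·2^j − 2.
Then |B(j+1)| = 1 + |B(j)| + 1 + |B(j)| = 2|B(j)| + 2 = 2(6·2^j − 2) + 2 = 6·2^{j+1} − 4 + 2 = 6·2^{j+1} − 2.
By induction, |B(k)| = 6·2^k − 2 for all k ≥ 0.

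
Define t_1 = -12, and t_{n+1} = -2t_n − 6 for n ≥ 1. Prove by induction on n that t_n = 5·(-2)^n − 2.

Base case: t_1 = -12, and 5·(-2)^1 − 2 = -10 − 2 = -12.
Assume t_r = 5·(-2)^r − 2 for some r ≥ 1.
Then t_{r+1} = -2t_r − 6 = -2·(5·(-2)^r − 2) − 6 = -10·(-2)^r + 4 − 6 = 5·(-2)^{r+1} − 2.
By induction, t_n = 5·(-2)^n − 2 for all n ≥ 1.

t_n = 5·(-2)^n − 2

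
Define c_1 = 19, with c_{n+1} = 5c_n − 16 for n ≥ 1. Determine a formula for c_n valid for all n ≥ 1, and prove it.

Claim: c_n = 3·5^n + 4.

Base case: c_1 = 19, and 3·5^1 + 4 = 15 + 4 = 19.
Assume c_k = 3·5^k + 4 for some k ≥ 1.
Then c_{k+1} = 5c_k − 16 = 5·(3·5^k + 4) − 16 = 15·5^k + 20 − 16 = 3·5^{k+1} + 4.
By induction, c_n = 3·5^n + 4 for all n ≥ 1.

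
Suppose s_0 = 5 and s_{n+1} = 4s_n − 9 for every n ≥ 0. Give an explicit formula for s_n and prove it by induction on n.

Claim: s_n = 2·4^n + 3.

Base case: s_0 = 5, and 2·4^0 + 3 = 2 + 3 = 5.
Assume s_r = 2·4^r + 3 for some r ≥ 0.
Then s_{r+1} = 4s_r − 9 = 4·(2·4^r + 3) − 9 = 8·4^r + 12 − 9 = 2·4^{r+1} + 3.
So the formula holds for r+1, and by induction s_n = 2·4^n + 3 for all n ≥ 0.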